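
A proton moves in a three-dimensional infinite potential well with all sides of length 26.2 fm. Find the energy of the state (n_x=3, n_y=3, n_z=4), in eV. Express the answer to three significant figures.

For a 3D rectangular well E = (h²/8m_p)·Σ n_i²/L_i² = (6.626×10^-34)²/(8·1.673×10^-27) · [3²/(26.2 fm)² + 3²/(26.2 fm)² + 4²/(26.2 fm)²].
Evaluating gives E = 1.625×10^-12 J = 1.01×10^7 eV.

E = 1.01×10^7 eV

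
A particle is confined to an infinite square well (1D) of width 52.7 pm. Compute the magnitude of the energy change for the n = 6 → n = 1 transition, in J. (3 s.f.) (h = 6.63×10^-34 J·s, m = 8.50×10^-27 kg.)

|ΔE| = 8.15×10^-20 J

E_1 = h²/(8mL²) = 2.328×10^-21 J.
|ΔE| = |6² − 1²|·E_1 = 35·2.328×10^-21 J = 8.15×10^-20 J.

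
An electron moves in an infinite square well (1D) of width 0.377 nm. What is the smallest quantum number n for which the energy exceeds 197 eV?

E_1 = h²/(8m_eL²) = 4.239×10^-19 J = 2.646 eV.
Need n² > 197/2.646 = 74.45, i.e. n > 8.628.
The smallest integer satisfying this is n = 9.

n = 9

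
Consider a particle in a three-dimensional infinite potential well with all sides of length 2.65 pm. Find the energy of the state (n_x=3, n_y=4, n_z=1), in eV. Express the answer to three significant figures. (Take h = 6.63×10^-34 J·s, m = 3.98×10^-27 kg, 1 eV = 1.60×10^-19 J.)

E = 319 eV

For a 3D rectangular well E = (h²/8m)·Σ n_i²/L_i² = (6.63×10^-34)²/(8·3.98×10^-27) · [3²/(2.65 pm)² + 4²/(2.65 pm)² + 1²/(2.65 pm)²].
Evaluating gives E = 5.111×10^-17 J = 319 eV.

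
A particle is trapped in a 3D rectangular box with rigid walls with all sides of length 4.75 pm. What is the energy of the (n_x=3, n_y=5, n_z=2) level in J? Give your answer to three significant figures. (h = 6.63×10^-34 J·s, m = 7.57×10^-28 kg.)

E = 1.22×10^-16 J

For a 3D rectangular well E = (h²/8m)·Σ n_i²/L_i² = (6.63×10^-34)²/(8·7.57×10^-28) · [3²/(4.75 pm)² + 5²/(4.75 pm)² + 2²/(4.75 pm)²].
Evaluating gives E = 1.22×10^-16 J.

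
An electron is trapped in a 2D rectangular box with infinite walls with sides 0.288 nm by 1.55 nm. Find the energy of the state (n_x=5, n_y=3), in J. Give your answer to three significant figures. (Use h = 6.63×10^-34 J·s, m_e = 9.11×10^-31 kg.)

E = 1.84×10^-17 J

For a 2D rectangular well E = (h²/8m_e)·Σ n_i²/L_i² = (6.63×10^-34)²/(8·9.11×10^-31) · [5²/(0.288 nm)² + 3²/(1.55 nm)²].
Evaluating gives E = 1.84×10^-17 J.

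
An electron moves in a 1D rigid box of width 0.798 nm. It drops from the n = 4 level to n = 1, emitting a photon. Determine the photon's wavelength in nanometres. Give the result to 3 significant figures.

E_1 = h²/(8m_eL²) = 9.461×10^-20 J, so ΔE = (4² − 1²)E_1 = 1.419×10^-18 J.
λ = hc/ΔE = (6.626×10^-34·2.998×10^8)/1.419×10^-18 = 1.40×10^-7 m = 140 nm.

λ = 140 nm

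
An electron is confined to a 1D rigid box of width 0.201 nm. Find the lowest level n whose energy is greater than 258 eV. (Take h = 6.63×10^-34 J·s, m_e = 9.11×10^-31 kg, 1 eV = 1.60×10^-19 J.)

E_1 = h²/(8m_eL²) = 1.493×10^-18 J = 9.331 eV.
Need n² > 258/9.331 = 27.65, i.e. n > 5.258.
The smallest integer satisfying this is n = 6.

n = 6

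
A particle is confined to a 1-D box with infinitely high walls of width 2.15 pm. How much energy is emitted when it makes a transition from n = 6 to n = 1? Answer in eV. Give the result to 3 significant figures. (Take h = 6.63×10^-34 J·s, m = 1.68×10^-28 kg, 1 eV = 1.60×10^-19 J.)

|ΔE| = 1.55×10^4 eV

E_1 = h²/(8mL²) = 7.075×10^-17 J.
|ΔE| = |6² − 1²|·E_1 = 35·7.075×10^-17 J = 2.476×10^-15 J = 1.55×10^4 eV.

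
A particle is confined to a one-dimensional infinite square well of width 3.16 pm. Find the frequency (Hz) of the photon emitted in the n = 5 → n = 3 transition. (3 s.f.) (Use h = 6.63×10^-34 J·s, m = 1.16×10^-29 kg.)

f = 1.14×10^19 Hz

E_1 = h²/(8mL²) = 4.744×10^-16 J and ΔE = (5² − 3²)E_1 = 7.590×10^-15 J.
f = ΔE/h = 7.590×10^-15/6.63×10^-34 = 1.14×10^19 Hz.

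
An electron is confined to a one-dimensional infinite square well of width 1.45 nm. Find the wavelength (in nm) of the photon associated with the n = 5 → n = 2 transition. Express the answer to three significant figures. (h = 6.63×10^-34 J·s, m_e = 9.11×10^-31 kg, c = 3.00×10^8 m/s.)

E_1 = h²/(8m_eL²) = 2.869×10^-20 J, so ΔE = (5² − 2²)E_1 = 6.025×10^-19 J.
λ = hc/ΔE = (6.63×10^-34·3.00×10^8)/6.025×10^-19 = 3.30×10^-7 m = 330 nm.

λ = 330 nm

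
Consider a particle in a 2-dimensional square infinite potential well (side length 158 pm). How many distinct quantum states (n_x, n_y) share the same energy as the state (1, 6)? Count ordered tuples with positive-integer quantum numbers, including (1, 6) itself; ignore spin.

The level has n_x² + n_y² = 37. The ordered positive-integer solutions are (1, 6), (6, 1).
That gives 2 states.

degeneracy = 2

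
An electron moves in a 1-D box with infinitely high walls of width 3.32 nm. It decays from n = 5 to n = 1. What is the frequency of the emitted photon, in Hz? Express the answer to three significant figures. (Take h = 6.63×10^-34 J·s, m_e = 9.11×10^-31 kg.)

E_1 = h²/(8m_eL²) = 5.472×10^-21 J and ΔE = (5² − 1²)E_1 = 1.313×10^-19 J.
f = ΔE/h = 1.313×10^-19/6.63×10^-34 = 1.98×10^14 Hz.

f = 1.98×10^14 Hz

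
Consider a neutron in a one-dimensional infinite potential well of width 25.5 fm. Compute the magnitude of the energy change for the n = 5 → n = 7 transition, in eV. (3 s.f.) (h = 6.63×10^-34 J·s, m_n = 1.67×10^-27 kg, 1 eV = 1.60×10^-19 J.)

|ΔE| = 7.59×10^6 eV

E_1 = h²/(8m_nL²) = 5.060×10^-14 J.
|ΔE| = |5² − 7²|·E_1 = 24·5.060×10^-14 J = 1.214×10^-12 J = 7.59×10^6 eV.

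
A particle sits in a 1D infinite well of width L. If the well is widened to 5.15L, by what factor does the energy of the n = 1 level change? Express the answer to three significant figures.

0.0377

E_n ∝ 1/L², so the energy scales by 1/5.15² = 0.0377.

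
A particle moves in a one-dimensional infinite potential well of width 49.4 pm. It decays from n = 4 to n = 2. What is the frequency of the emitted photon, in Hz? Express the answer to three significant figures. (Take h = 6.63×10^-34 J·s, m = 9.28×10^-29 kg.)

f = 4.39×10^15 Hz

E_1 = h²/(8mL²) = 2.426×10^-19 J and ΔE = (4² − 2²)E_1 = 2.911×10^-18 J.
f = ΔE/h = 2.911×10^-18/6.63×10^-34 = 4.39×10^15 Hz.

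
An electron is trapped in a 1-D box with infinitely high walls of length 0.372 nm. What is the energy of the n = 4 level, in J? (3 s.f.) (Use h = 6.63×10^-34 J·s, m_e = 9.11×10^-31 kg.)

For an infinite well E_n = n²h²/(8m_eL²), so E_1 = h²/(8m_eL²) = (6.63×10^-34)²/(8·9.11×10^-31·(3.72×10^-10 m)²) = 4.358×10^-19 J.
Then E_4 = 4²·E_1 = 16·4.358×10^-19 J = 6.97×10^-18 J.

E_4 = 6.97×10^-18 J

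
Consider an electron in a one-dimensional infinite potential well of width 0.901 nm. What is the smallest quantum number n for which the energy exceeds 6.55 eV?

E_1 = h²/(8m_eL²) = 7.422×10^-20 J = 0.4633 eV.
Need n² > 6.55/0.4633 = 14.14, i.e. n > 3.760.
The smallest integer satisfying this is n = 4.

n = 4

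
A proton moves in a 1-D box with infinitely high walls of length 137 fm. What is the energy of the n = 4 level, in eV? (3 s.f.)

For an infinite well E_n = n²h²/(8m_pL²), so E_1 = h²/(8m_pL²) = (6.626×10^-34)²/(8·1.673×10^-27·(1.37×10^-13 m)²) = 1.748×10^-15 J.
Then E_4 = 4²·E_1 = 16·1.748×10^-15 J = 2.797×10^-14 J.
Converting, E_4 = 2.797×10^-14 J / (1.602×10^-19 J/eV) = 1.75×10^5 eV.

E_4 = 1.75×10^5 eV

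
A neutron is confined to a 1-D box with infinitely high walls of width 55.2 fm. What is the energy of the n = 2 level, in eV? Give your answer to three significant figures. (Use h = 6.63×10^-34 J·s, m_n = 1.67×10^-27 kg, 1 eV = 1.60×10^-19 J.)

E_2 = 2.70×10^5 eV

For an infinite well E_n = n²h²/(8m_nL²), so E_1 = h²/(8m_nL²) = (6.63×10^-34)²/(8·1.67×10^-27·(5.52×10^-14 m)²) = 1.080×10^-14 J.
Then E_2 = 2²·E_1 = 4·1.080×10^-14 J = 4.320×10^-14 J.
Converting, E_2 = 4.320×10^-14 J / (1.60×10^-19 J/eV) = 2.70×10^5 eV.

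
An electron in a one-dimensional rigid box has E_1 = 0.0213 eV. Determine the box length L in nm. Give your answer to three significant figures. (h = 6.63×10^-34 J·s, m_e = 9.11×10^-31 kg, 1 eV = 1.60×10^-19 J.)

From E_n = n²h²/(8m_eL²), L = n·h/√(8m_eE_n).
E_1 = 0.0213 eV = 3.408×10^-21 J, so L = 1·6.63×10^-34/√(8·9.11×10^-31·3.408×10^-21) = 4.21×10^-9 m = 4.21 nm.

L = 4.21 nm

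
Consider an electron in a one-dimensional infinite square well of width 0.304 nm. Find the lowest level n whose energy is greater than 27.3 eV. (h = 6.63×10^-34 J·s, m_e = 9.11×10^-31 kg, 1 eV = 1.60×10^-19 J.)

n = 3

E_1 = h²/(8m_eL²) = 6.526×10^-19 J = 4.079 eV.
Need n² > 27.3/4.079 = 6.693, i.e. n > 2.587.
The smallest integer satisfying this is n = 3.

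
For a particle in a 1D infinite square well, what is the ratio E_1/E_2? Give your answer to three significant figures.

0.250

E_n ∝ n², so E_1/E_2 = 1²/2² = 1/4 = 0.250.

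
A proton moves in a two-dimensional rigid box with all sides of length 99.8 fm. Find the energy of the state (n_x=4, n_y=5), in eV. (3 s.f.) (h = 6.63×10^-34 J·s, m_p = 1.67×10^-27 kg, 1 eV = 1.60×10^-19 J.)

E = 8.46×10^5 eV

For a 2D rectangular well E = (h²/8m_p)·Σ n_i²/L_i² = (6.63×10^-34)²/(8·1.67×10^-27) · [4²/(99.8 fm)² + 5²/(99.8 fm)²].
Evaluating gives E = 1.354×10^-13 J = 8.46×10^5 eV.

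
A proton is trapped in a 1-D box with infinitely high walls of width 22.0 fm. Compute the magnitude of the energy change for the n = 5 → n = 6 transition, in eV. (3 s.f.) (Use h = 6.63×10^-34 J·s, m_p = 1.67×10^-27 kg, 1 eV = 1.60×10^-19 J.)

E_1 = h²/(8m_pL²) = 6.798×10^-14 J.
|ΔE| = |5² − 6²|·E_1 = 11·6.798×10^-14 J = 7.478×10^-13 J = 4.67×10^6 eV.

|ΔE| = 4.67×10^6 eV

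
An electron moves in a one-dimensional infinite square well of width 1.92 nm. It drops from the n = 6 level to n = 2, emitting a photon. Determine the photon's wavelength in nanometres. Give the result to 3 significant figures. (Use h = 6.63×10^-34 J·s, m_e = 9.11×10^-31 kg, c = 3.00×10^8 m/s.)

λ = 380 nm

E_1 = h²/(8m_eL²) = 1.636×10^-20 J, so ΔE = (6² − 2²)E_1 = 5.235×10^-19 J.
λ = hc/ΔE = (6.63×10^-34·3.00×10^8)/5.235×10^-19 = 3.80×10^-7 m = 380 nm.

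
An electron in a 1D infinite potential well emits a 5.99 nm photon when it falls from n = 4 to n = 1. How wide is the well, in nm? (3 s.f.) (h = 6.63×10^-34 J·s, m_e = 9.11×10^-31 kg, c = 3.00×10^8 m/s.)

L = 0.165 nm

The photon carries ΔE = hc/λ = 6.63×10^-34·3.00×10^8/5.99×10^-9 m = 3.321×10^-17 J.
Since ΔE = (4² − 1²)E_1, E_1 = 2.214×10^-18 J, and L = h/√(8m_eE_1) = 1.65×10^-10 m = 0.165 nm.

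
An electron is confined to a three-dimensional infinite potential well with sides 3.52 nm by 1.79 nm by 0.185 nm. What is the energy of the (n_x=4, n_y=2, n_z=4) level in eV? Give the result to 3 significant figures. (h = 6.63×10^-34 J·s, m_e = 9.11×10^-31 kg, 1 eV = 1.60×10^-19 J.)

For a 3D rectangular well E = (h²/8m_e)·Σ n_i²/L_i² = (6.63×10^-34)²/(8·9.11×10^-31) · [4²/(3.52 nm)² + 2²/(1.79 nm)² + 4²/(0.185 nm)²].
Evaluating gives E = 2.835×10^-17 J = 177 eV.

E = 177 eV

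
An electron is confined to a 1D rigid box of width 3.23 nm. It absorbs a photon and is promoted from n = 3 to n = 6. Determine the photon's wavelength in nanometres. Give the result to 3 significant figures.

λ = 1.27×10^3 nm

E_1 = h²/(8m_eL²) = 5.775×10^-21 J, so ΔE = (6² − 3²)E_1 = 1.559×10^-19 J.
λ = hc/ΔE = (6.626×10^-34·2.998×10^8)/1.559×10^-19 = 1.27×10^-6 m = 1.27×10^3 nm.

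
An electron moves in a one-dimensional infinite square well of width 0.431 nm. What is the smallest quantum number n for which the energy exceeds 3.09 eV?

E_1 = h²/(8m_eL²) = 3.243×10^-19 J = 2.024 eV.
Need n² > 3.09/2.024 = 1.527, i.e. n > 1.236.
The smallest integer satisfying this is n = 2.

n = 2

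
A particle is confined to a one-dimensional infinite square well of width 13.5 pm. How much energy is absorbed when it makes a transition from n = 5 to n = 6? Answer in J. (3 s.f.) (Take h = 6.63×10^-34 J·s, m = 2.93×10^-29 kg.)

|ΔE| = 1.13×10^-16 J

E_1 = h²/(8mL²) = 1.029×10^-17 J.
|ΔE| = |5² − 6²|·E_1 = 11·1.029×10^-17 J = 1.13×10^-16 J.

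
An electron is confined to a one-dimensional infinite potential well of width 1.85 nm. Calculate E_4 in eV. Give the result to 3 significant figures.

For an infinite well E_n = n²h²/(8m_eL²), so E_1 = h²/(8m_eL²) = (6.626×10^-34)²/(8·9.109×10^-31·(1.85×10^-9 m)²) = 1.760×10^-20 J.
Then E_4 = 4²·E_1 = 16·1.760×10^-20 J = 2.816×10^-19 J.
Converting, E_4 = 2.816×10^-19 J / (1.602×10^-19 J/eV) = 1.76 eV.

E_4 = 1.76 eV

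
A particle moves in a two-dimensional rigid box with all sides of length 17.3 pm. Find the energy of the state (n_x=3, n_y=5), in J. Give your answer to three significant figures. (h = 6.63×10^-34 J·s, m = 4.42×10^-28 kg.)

For a 2D rectangular well E = (h²/8m)·Σ n_i²/L_i² = (6.63×10^-34)²/(8·4.42×10^-28) · [3²/(17.3 pm)² + 5²/(17.3 pm)²].
Evaluating gives E = 1.41×10^-17 J.

E = 1.41×10^-17 J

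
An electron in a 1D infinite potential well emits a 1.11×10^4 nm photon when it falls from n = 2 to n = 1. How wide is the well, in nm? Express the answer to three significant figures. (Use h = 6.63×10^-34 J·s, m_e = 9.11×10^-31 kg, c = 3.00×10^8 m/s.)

L = 3.18 nm

The photon carries ΔE = hc/λ = 6.63×10^-34·3.00×10^8/1.11×10^-5 m = 1.792×10^-20 J.
Since ΔE = (2² − 1²)E_1, E_1 = 5.973×10^-21 J, and L = h/√(8m_eE_1) = 3.18×10^-9 m = 3.18 nm.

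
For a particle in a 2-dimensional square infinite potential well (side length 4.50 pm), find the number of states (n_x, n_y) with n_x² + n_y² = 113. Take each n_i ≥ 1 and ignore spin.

The level has n_x² + n_y² = 113. The ordered positive-integer solutions are (7, 8), (8, 7).
That gives 2 states.

degeneracy = 2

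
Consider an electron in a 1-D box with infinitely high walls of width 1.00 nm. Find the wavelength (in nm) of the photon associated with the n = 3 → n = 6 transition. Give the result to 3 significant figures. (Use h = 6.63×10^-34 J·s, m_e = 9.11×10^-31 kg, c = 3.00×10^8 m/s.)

λ = 122 nm

E_1 = h²/(8m_eL²) = 6.031×10^-20 J, so ΔE = (6² − 3²)E_1 = 1.628×10^-18 J.
λ = hc/ΔE = (6.63×10^-34·3.00×10^8)/1.628×10^-18 = 1.22×10^-7 m = 122 nm.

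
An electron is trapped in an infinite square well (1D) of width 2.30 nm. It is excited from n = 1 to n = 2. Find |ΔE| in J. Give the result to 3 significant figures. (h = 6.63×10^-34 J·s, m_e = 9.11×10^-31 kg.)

|ΔE| = 3.42×10^-20 J

E_1 = h²/(8m_eL²) = 1.140×10^-20 J.
|ΔE| = |1² − 2²|·E_1 = 3·1.140×10^-20 J = 3.42×10^-20 J.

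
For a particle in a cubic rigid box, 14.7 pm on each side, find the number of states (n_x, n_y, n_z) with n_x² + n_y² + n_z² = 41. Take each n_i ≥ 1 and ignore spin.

The level has n_x² + n_y² + n_z² = 41. The ordered positive-integer solutions are (1, 2, 6), (1, 6, 2), (2, 1, 6), (2, 6, 1), (3, 4, 4), (4, 3, 4), (4, 4, 3), (6, 1, 2), (6, 2, 1).
That gives 9 states.

degeneracy = 9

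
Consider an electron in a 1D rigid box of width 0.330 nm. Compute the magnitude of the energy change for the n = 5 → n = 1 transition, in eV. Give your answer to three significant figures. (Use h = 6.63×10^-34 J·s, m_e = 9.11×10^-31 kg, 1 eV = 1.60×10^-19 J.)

|ΔE| = 83.1 eV

E_1 = h²/(8m_eL²) = 5.538×10^-19 J.
|ΔE| = |5² − 1²|·E_1 = 24·5.538×10^-19 J = 1.329×10^-17 J = 83.1 eV.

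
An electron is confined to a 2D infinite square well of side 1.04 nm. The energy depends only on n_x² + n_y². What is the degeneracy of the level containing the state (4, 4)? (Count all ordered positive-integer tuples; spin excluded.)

The level has n_x² + n_y² = 32. The ordered positive-integer solutions are (4, 4).
That gives 1 state.

degeneracy = 1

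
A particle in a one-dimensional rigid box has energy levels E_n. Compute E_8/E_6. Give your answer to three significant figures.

1.78

E_n ∝ n², so E_8/E_6 = 8²/6² = 64/36 = 1.78.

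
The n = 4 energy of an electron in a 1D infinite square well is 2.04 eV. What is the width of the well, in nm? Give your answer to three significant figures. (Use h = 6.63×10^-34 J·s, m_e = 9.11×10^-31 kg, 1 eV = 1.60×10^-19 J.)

L = 1.72 nm

From E_n = n²h²/(8m_eL²), L = n·h/√(8m_eE_n).
E_4 = 2.04 eV = 3.264×10^-19 J, so L = 4·6.63×10^-34/√(8·9.11×10^-31·3.264×10^-19) = 1.72×10^-9 m = 1.72 nm.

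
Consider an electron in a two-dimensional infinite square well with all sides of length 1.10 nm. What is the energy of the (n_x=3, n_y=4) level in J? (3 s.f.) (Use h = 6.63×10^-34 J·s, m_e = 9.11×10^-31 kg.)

E = 1.25×10^-18 J

For a 2D rectangular well E = (h²/8m_e)·Σ n_i²/L_i² = (6.63×10^-34)²/(8·9.11×10^-31) · [3²/(1.10 nm)² + 4²/(1.10 nm)²].
Evaluating gives E = 1.25×10^-18 J.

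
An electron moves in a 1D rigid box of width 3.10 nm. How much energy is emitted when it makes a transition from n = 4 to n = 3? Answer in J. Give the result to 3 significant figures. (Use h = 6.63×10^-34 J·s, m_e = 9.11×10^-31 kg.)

|ΔE| = 4.39×10^-20 J

E_1 = h²/(8m_eL²) = 6.276×10^-21 J.
|ΔE| = |4² − 3²|·E_1 = 7·6.276×10^-21 J = 4.39×10^-20 J.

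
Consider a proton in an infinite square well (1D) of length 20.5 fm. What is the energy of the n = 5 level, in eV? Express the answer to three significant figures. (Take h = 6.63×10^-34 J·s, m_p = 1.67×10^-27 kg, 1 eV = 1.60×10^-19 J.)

E_5 = 1.22×10^7 eV

For an infinite well E_n = n²h²/(8m_pL²), so E_1 = h²/(8m_pL²) = (6.63×10^-34)²/(8·1.67×10^-27·(2.05×10^-14 m)²) = 7.829×10^-14 J.
Then E_5 = 5²·E_1 = 25·7.829×10^-14 J = 1.957×10^-12 J.
Converting, E_5 = 1.957×10^-12 J / (1.60×10^-19 J/eV) = 1.22×10^7 eV.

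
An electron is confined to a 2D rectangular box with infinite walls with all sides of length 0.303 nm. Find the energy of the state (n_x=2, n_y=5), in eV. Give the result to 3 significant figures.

For a 2D rectangular well E = (h²/8m_e)·Σ n_i²/L_i² = (6.626×10^-34)²/(8·9.109×10^-31) · [2²/(0.303 nm)² + 5²/(0.303 nm)²].
Evaluating gives E = 1.903×10^-17 J = 119 eV.

E = 119 eV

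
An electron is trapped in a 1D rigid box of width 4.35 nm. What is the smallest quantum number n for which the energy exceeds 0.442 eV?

n = 5

E_1 = h²/(8m_eL²) = 3.184×10^-21 J = 0.01988 eV.
Need n² > 0.442/0.01988 = 22.23, i.e. n > 4.715.
The smallest integer satisfying this is n = 5.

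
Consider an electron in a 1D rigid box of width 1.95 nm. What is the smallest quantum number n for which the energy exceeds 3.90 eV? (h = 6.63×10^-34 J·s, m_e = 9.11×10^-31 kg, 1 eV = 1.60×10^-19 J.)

n = 7

E_1 = h²/(8m_eL²) = 1.586×10^-20 J = 0.09912 eV.
Need n² > 3.90/0.09912 = 39.35, i.e. n > 6.273.
The smallest integer satisfying this is n = 7.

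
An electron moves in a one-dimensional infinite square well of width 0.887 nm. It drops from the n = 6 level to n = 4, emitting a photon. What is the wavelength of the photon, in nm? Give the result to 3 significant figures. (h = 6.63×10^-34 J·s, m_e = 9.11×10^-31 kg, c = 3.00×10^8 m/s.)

λ = 130 nm

E_1 = h²/(8m_eL²) = 7.666×10^-20 J, so ΔE = (6² − 4²)E_1 = 1.533×10^-18 J.
λ = hc/ΔE = (6.63×10^-34·3.00×10^8)/1.533×10^-18 = 1.30×10^-7 m = 130 nm.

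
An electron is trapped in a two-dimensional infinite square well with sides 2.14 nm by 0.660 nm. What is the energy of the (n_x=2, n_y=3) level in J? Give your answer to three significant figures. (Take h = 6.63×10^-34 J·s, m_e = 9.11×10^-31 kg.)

For a 2D rectangular well E = (h²/8m_e)·Σ n_i²/L_i² = (6.63×10^-34)²/(8·9.11×10^-31) · [2²/(2.14 nm)² + 3²/(0.660 nm)²].
Evaluating gives E = 1.30×10^-18 J.

E = 1.30×10^-18 J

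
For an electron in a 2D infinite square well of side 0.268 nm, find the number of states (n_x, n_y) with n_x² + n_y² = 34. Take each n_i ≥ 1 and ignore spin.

degeneracy = 2

The level has n_x² + n_y² = 34. The ordered positive-integer solutions are (3, 5), (5, 3).
That gives 2 states.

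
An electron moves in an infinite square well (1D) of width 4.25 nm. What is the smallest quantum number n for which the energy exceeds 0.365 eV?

n = 5

E_1 = h²/(8m_eL²) = 3.336×10^-21 J = 0.02082 eV.
Need n² > 0.365/0.02082 = 17.53, i.e. n > 4.187.
The smallest integer satisfying this is n = 5.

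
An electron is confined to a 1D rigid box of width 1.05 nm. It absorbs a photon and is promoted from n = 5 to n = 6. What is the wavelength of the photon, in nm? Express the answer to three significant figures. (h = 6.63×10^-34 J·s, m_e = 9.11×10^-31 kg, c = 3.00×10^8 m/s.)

E_1 = h²/(8m_eL²) = 5.471×10^-20 J, so ΔE = (6² − 5²)E_1 = 6.018×10^-19 J.
λ = hc/ΔE = (6.63×10^-34·3.00×10^8)/6.018×10^-19 = 3.31×10^-7 m = 331 nm.

λ = 331 nm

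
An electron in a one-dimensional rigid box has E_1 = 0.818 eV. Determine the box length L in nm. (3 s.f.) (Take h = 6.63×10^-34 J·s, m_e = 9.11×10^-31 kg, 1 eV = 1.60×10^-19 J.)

L = 0.679 nm

From E_n = n²h²/(8m_eL²), L = n·h/√(8m_eE_n).
E_1 = 0.818 eV = 1.309×10^-19 J, so L = 1·6.63×10^-34/√(8·9.11×10^-31·1.309×10^-19) = 6.79×10^-10 m = 0.679 nm.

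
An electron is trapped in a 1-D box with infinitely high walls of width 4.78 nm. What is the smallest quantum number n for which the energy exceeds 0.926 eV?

E_1 = h²/(8m_eL²) = 2.637×10^-21 J = 0.01646 eV.
Need n² > 0.926/0.01646 = 56.26, i.e. n > 7.501.
The smallest integer satisfying this is n = 8.

n = 8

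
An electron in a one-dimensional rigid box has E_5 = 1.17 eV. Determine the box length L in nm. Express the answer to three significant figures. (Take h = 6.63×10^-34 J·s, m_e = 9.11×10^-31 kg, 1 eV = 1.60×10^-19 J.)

From E_n = n²h²/(8m_eL²), L = n·h/√(8m_eE_n).
E_5 = 1.17 eV = 1.872×10^-19 J, so L = 5·6.63×10^-34/√(8·9.11×10^-31·1.872×10^-19) = 2.84×10^-9 m = 2.84 nm.

L = 2.84 nm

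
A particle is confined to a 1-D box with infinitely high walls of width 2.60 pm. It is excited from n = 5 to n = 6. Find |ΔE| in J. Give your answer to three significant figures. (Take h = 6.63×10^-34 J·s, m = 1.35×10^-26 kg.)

E_1 = h²/(8mL²) = 6.021×10^-19 J.
|ΔE| = |5² − 6²|·E_1 = 11·6.021×10^-19 J = 6.62×10^-18 J.

|ΔE| = 6.62×10^-18 J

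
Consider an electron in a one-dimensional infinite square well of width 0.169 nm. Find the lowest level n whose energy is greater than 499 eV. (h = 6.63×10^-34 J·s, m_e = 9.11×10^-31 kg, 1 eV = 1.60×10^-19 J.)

n = 7

E_1 = h²/(8m_eL²) = 2.112×10^-18 J = 13.20 eV.
Need n² > 499/13.20 = 37.80, i.e. n > 6.148.
The smallest integer satisfying this is n = 7.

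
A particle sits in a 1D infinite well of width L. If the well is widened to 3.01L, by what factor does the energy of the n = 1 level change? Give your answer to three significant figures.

E_n ∝ 1/L², so the energy scales by 1/3.01² = 0.110.

0.110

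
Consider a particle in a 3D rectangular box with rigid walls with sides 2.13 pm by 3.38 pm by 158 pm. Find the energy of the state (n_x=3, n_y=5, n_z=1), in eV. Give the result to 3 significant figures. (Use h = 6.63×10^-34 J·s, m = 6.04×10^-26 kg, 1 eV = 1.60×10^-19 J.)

For a 3D rectangular well E = (h²/8m)·Σ n_i²/L_i² = (6.63×10^-34)²/(8·6.04×10^-26) · [3²/(2.13 pm)² + 5²/(3.38 pm)² + 1²/(158 pm)²].
Evaluating gives E = 3.795×10^-18 J = 23.7 eV.

E = 23.7 eV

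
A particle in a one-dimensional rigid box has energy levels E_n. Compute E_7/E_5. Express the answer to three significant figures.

E_n ∝ n², so E_7/E_5 = 7²/5² = 49/25 = 1.96.

1.96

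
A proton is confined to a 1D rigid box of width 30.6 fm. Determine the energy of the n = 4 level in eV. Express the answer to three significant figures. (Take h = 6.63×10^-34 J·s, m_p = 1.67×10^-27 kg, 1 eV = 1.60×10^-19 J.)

For an infinite well E_n = n²h²/(8m_pL²), so E_1 = h²/(8m_pL²) = (6.63×10^-34)²/(8·1.67×10^-27·(3.06×10^-14 m)²) = 3.514×10^-14 J.
Then E_4 = 4²·E_1 = 16·3.514×10^-14 J = 5.622×10^-13 J.
Converting, E_4 = 5.622×10^-13 J / (1.60×10^-19 J/eV) = 3.51×10^6 eV.

E_4 = 3.51×10^6 eV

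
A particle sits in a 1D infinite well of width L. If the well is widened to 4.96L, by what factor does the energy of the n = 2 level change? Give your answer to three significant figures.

0.0406

E_n ∝ 1/L², so the energy scales by 1/4.96² = 0.0406.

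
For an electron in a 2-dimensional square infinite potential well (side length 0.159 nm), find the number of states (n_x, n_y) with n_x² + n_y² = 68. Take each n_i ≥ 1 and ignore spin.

degeneracy = 2

The level has n_x² + n_y² = 68. The ordered positive-integer solutions are (2, 8), (8, 2).
That gives 2 states.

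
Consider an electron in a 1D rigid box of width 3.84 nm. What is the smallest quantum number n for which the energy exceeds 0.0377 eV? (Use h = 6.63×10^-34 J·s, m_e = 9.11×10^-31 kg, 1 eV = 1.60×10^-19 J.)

n = 2

E_1 = h²/(8m_eL²) = 4.090×10^-21 J = 0.02556 eV.
Need n² > 0.0377/0.02556 = 1.475, i.e. n > 1.214.
The smallest integer satisfying this is n = 2.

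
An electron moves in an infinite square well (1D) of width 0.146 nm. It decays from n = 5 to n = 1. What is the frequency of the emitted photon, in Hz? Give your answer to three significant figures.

f = 1.02×10^17 Hz

E_1 = h²/(8m_eL²) = 2.826×10^-18 J and ΔE = (5² − 1²)E_1 = 6.782×10^-17 J.
f = ΔE/h = 6.782×10^-17/6.626×10^-34 = 1.02×10^17 Hz.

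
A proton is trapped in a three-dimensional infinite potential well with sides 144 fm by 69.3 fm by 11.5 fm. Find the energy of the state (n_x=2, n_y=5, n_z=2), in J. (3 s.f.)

For a 3D rectangular well E = (h²/8m_p)·Σ n_i²/L_i² = (6.626×10^-34)²/(8·1.673×10^-27) · [2²/(144 fm)² + 5²/(69.3 fm)² + 2²/(11.5 fm)²].
Evaluating gives E = 1.17×10^-12 J.

E = 1.17×10^-12 J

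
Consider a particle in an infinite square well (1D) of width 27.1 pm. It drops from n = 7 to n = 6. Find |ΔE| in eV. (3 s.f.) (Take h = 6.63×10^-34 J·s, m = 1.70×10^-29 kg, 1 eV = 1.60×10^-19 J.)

E_1 = h²/(8mL²) = 4.401×10^-18 J.
|ΔE| = |7² − 6²|·E_1 = 13·4.401×10^-18 J = 5.721×10^-17 J = 358 eV.

|ΔE| = 358 eV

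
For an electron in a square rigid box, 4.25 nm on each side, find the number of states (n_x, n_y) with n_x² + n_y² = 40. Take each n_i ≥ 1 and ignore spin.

The level has n_x² + n_y² = 40. The ordered positive-integer solutions are (2, 6), (6, 2).
That gives 2 states.

degeneracy = 2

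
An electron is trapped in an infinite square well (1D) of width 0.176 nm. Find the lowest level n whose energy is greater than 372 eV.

E_1 = h²/(8m_eL²) = 1.945×10^-18 J = 12.14 eV.
Need n² > 372/12.14 = 30.64, i.e. n > 5.535.
The smallest integer satisfying this is n = 6.

n = 6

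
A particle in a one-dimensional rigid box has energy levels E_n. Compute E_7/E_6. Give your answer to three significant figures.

E_n ∝ n², so E_7/E_6 = 7²/6² = 49/36 = 1.36.

1.36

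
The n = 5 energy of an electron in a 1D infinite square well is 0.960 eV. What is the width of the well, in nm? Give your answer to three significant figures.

From E_n = n²h²/(8m_eL²), L = n·h/√(8m_eE_n).
E_5 = 0.960 eV = 1.538×10^-19 J, so L = 5·6.626×10^-34/√(8·9.109×10^-31·1.538×10^-19) = 3.13×10^-9 m = 3.13 nm.

L = 3.13 nm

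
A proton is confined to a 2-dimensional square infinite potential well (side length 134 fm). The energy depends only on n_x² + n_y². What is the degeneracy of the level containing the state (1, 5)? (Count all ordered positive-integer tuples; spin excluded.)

The level has n_x² + n_y² = 26. The ordered positive-integer solutions are (1, 5), (5, 1).
That gives 2 states.

degeneracy = 2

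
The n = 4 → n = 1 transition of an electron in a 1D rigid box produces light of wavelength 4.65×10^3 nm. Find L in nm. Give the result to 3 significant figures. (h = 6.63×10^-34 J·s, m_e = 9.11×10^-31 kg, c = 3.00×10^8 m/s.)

L = 4.60 nm

The photon carries ΔE = hc/λ = 6.63×10^-34·3.00×10^8/4.65×10^-6 m = 4.277×10^-20 J.
Since ΔE = (4² − 1²)E_1, E_1 = 2.851×10^-21 J, and L = h/√(8m_eE_1) = 4.60×10^-9 m = 4.60 nm.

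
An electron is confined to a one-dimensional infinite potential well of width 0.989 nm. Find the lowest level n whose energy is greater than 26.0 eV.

E_1 = h²/(8m_eL²) = 6.160×10^-20 J = 0.3845 eV.
Need n² > 26.0/0.3845 = 67.62, i.e. n > 8.223.
The smallest integer satisfying this is n = 9.

n = 9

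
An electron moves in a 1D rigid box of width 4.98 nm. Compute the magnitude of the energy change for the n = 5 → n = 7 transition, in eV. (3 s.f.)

E_1 = h²/(8m_eL²) = 2.429×10^-21 J.
|ΔE| = |5² − 7²|·E_1 = 24·2.429×10^-21 J = 5.830×10^-20 J = 0.364 eV.

|ΔE| = 0.364 eV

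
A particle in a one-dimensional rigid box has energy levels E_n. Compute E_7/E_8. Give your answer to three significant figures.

0.766

E_n ∝ n², so E_7/E_8 = 7²/8² = 49/64 = 0.766.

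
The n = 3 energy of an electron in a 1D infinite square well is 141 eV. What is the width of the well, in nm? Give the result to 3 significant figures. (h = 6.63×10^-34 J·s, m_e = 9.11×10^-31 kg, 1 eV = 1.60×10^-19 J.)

From E_n = n²h²/(8m_eL²), L = n·h/√(8m_eE_n).
E_3 = 141 eV = 2.256×10^-17 J, so L = 3·6.63×10^-34/√(8·9.11×10^-31·2.256×10^-17) = 1.55×10^-10 m = 0.155 nm.

L = 0.155 nm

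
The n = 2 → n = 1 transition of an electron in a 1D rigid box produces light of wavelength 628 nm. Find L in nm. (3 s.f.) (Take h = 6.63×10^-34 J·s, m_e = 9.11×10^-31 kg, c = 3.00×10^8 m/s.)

L = 0.756 nm

The photon carries ΔE = hc/λ = 6.63×10^-34·3.00×10^8/6.28×10^-7 m = 3.167×10^-19 J.
Since ΔE = (2² − 1²)E_1, E_1 = 1.056×10^-19 J, and L = h/√(8m_eE_1) = 7.56×10^-10 m = 0.756 nm.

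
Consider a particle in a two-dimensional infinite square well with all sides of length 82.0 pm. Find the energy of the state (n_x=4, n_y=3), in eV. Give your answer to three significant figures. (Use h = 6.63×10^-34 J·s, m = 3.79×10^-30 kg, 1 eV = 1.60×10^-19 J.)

For a 2D rectangular well E = (h²/8m)·Σ n_i²/L_i² = (6.63×10^-34)²/(8·3.79×10^-30) · [4²/(82.0 pm)² + 3²/(82.0 pm)²].
Evaluating gives E = 5.390×10^-17 J = 337 eV.

E = 337 eV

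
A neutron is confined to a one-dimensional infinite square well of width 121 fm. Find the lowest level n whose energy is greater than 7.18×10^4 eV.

n = 3

E_1 = h²/(8m_nL²) = 2.238×10^-15 J = 1.397×10^4 eV.
Need n² > 7.18×10^4/1.397×10^4 = 5.140, i.e. n > 2.267.
The smallest integer satisfying this is n = 3.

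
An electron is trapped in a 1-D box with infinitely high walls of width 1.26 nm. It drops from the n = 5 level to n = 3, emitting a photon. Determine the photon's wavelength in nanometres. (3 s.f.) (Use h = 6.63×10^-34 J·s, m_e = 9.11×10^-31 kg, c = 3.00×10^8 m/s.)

E_1 = h²/(8m_eL²) = 3.799×10^-20 J, so ΔE = (5² − 3²)E_1 = 6.078×10^-19 J.
λ = hc/ΔE = (6.63×10^-34·3.00×10^8)/6.078×10^-19 = 3.27×10^-7 m = 327 nm.

λ = 327 nm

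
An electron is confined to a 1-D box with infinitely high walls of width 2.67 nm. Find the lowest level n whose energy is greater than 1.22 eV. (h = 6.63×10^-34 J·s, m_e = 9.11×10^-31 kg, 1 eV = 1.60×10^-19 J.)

n = 5

E_1 = h²/(8m_eL²) = 8.461×10^-21 J = 0.05288 eV.
Need n² > 1.22/0.05288 = 23.07, i.e. n > 4.803.
The smallest integer satisfying this is n = 5.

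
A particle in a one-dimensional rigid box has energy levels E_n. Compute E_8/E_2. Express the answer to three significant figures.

E_n ∝ n², so E_8/E_2 = 8²/2² = 64/4 = 16.0.

16.0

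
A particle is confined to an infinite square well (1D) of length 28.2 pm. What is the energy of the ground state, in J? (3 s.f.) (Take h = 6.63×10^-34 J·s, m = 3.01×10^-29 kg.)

For an infinite well E_n = n²h²/(8mL²), so E_1 = h²/(8mL²) = (6.63×10^-34)²/(8·3.01×10^-29·(2.82×10^-11 m)²) = 2.295×10^-18 J.

E_1 = 2.30×10^-18 J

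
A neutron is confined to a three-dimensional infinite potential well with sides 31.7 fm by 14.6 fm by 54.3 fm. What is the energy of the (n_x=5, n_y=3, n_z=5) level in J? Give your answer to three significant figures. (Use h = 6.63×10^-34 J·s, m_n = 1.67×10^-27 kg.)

E = 2.49×10^-12 J

For a 3D rectangular well E = (h²/8m_n)·Σ n_i²/L_i² = (6.63×10^-34)²/(8·1.67×10^-27) · [5²/(31.7 fm)² + 3²/(14.6 fm)² + 5²/(54.3 fm)²].
Evaluating gives E = 2.49×10^-12 J.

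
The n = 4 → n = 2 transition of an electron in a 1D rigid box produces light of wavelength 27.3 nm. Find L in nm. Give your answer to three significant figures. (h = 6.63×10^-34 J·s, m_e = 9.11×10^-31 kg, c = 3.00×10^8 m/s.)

The photon carries ΔE = hc/λ = 6.63×10^-34·3.00×10^8/2.73×10^-8 m = 7.286×10^-18 J.
Since ΔE = (4² − 2²)E_1, E_1 = 6.072×10^-19 J, and L = h/√(8m_eE_1) = 3.15×10^-10 m = 0.315 nm.

L = 0.315 nm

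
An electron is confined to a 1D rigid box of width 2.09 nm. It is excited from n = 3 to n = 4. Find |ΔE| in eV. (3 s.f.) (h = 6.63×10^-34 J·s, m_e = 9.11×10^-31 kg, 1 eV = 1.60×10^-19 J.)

E_1 = h²/(8m_eL²) = 1.381×10^-20 J.
|ΔE| = |3² − 4²|·E_1 = 7·1.381×10^-20 J = 9.667×10^-20 J = 0.604 eV.

|ΔE| = 0.604 eV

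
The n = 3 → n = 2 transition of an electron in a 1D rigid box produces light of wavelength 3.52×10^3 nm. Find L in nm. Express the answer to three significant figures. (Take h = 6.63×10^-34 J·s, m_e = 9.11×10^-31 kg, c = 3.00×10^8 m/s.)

The photon carries ΔE = hc/λ = 6.63×10^-34·3.00×10^8/3.52×10^-6 m = 5.651×10^-20 J.
Since ΔE = (3² − 2²)E_1, E_1 = 1.130×10^-20 J, and L = h/√(8m_eE_1) = 2.31×10^-9 m = 2.31 nm.

L = 2.31 nm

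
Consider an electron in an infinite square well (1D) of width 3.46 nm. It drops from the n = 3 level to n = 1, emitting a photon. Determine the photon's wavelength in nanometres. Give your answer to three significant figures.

λ = 4.93×10^3 nm

E_1 = h²/(8m_eL²) = 5.033×10^-21 J, so ΔE = (3² − 1²)E_1 = 4.026×10^-20 J.
λ = hc/ΔE = (6.626×10^-34·2.998×10^8)/4.026×10^-20 = 4.93×10^-6 m = 4.93×10^3 nm.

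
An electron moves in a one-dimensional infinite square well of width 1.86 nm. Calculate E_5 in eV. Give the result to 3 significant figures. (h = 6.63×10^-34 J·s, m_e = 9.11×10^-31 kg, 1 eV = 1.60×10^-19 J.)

For an infinite well E_n = n²h²/(8m_eL²), so E_1 = h²/(8m_eL²) = (6.63×10^-34)²/(8·9.11×10^-31·(1.86×10^-9 m)²) = 1.743×10^-20 J.
Then E_5 = 5²·E_1 = 25·1.743×10^-20 J = 4.357×10^-19 J.
Converting, E_5 = 4.357×10^-19 J / (1.60×10^-19 J/eV) = 2.72 eV.

E_5 = 2.72 eV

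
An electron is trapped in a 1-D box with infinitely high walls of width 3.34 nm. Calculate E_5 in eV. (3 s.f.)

E_5 = 0.843 eV

For an infinite well E_n = n²h²/(8m_eL²), so E_1 = h²/(8m_eL²) = (6.626×10^-34)²/(8·9.109×10^-31·(3.34×10^-9 m)²) = 5.401×10^-21 J.
Then E_5 = 5²·E_1 = 25·5.401×10^-21 J = 1.350×10^-19 J.
Converting, E_5 = 1.350×10^-19 J / (1.602×10^-19 J/eV) = 0.843 eV.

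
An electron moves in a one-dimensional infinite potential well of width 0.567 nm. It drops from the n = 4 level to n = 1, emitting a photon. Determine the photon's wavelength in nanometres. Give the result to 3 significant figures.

λ = 70.7 nm

E_1 = h²/(8m_eL²) = 1.874×10^-19 J, so ΔE = (4² − 1²)E_1 = 2.811×10^-18 J.
λ = hc/ΔE = (6.626×10^-34·2.998×10^8)/2.811×10^-18 = 7.07×10^-8 m = 70.7 nm.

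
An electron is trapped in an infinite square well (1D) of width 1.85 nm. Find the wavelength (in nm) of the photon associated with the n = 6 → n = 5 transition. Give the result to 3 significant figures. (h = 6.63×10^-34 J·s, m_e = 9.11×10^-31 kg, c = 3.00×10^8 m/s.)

λ = 1.03×10^3 nm

E_1 = h²/(8m_eL²) = 1.762×10^-20 J, so ΔE = (6² − 5²)E_1 = 1.938×10^-19 J.
λ = hc/ΔE = (6.63×10^-34·3.00×10^8)/1.938×10^-19 = 1.03×10^-6 m = 1.03×10^3 nm.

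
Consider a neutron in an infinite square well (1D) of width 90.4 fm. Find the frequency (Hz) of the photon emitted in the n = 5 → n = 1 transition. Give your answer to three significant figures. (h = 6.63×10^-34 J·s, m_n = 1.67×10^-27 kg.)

E_1 = h²/(8m_nL²) = 4.026×10^-15 J and ΔE = (5² − 1²)E_1 = 9.662×10^-14 J.
f = ΔE/h = 9.662×10^-14/6.63×10^-34 = 1.46×10^20 Hz.

f = 1.46×10^20 Hz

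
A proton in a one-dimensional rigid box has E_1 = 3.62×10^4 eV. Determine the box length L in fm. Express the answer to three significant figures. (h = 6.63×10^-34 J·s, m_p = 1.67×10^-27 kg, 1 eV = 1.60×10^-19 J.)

L = 75.4 fm

From E_n = n²h²/(8m_pL²), L = n·h/√(8m_pE_n).
E_1 = 3.62×10^4 eV = 5.792×10^-15 J, so L = 1·6.63×10^-34/√(8·1.67×10^-27·5.792×10^-15) = 7.54×10^-14 m = 75.4 fm.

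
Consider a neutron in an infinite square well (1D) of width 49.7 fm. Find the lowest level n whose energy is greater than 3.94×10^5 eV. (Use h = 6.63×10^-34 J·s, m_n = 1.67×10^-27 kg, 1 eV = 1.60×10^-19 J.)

E_1 = h²/(8m_nL²) = 1.332×10^-14 J = 8.325×10^4 eV.
Need n² > 3.94×10^5/8.325×10^4 = 4.733, i.e. n > 2.176.
The smallest integer satisfying this is n = 3.

n = 3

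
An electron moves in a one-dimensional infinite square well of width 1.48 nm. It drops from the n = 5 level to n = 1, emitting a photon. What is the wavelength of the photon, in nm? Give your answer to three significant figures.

λ = 301 nm

E_1 = h²/(8m_eL²) = 2.751×10^-20 J, so ΔE = (5² − 1²)E_1 = 6.602×10^-19 J.
λ = hc/ΔE = (6.626×10^-34·2.998×10^8)/6.602×10^-19 = 3.01×10^-7 m = 301 nm.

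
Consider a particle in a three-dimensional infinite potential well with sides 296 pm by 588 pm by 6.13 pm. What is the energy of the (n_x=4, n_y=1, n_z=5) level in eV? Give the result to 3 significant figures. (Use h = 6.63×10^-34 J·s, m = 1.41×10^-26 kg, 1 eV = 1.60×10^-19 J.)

E = 16.2 eV

For a 3D rectangular well E = (h²/8m)·Σ n_i²/L_i² = (6.63×10^-34)²/(8·1.41×10^-26) · [4²/(296 pm)² + 1²/(588 pm)² + 5²/(6.13 pm)²].
Evaluating gives E = 2.593×10^-18 J = 16.2 eV.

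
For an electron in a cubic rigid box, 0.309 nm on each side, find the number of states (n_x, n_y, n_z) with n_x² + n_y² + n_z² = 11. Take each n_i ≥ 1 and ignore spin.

The level has n_x² + n_y² + n_z² = 11. The ordered positive-integer solutions are (1, 1, 3), (1, 3, 1), (3, 1, 1).
That gives 3 states.

degeneracy = 3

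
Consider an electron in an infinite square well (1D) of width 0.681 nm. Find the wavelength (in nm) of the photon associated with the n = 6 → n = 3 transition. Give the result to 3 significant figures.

λ = 56.6 nm

E_1 = h²/(8m_eL²) = 1.299×10^-19 J, so ΔE = (6² − 3²)E_1 = 3.507×10^-18 J.
λ = hc/ΔE = (6.626×10^-34·2.998×10^8)/3.507×10^-18 = 5.66×10^-8 m = 56.6 nm.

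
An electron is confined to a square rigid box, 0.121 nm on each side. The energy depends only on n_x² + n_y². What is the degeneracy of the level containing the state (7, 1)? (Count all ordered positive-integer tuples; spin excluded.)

degeneracy = 3

The level has n_x² + n_y² = 50. The ordered positive-integer solutions are (1, 7), (5, 5), (7, 1).
That gives 3 states.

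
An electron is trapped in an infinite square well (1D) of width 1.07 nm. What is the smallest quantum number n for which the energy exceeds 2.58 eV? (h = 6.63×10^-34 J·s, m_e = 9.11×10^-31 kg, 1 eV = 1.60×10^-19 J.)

E_1 = h²/(8m_eL²) = 5.268×10^-20 J = 0.3293 eV.
Need n² > 2.58/0.3293 = 7.835, i.e. n > 2.799.
The smallest integer satisfying this is n = 3.

n = 3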